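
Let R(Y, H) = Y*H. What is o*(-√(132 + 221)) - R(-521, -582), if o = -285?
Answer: -303222 + 285*√353 ≈ -2.9787e+5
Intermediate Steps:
R(Y, H) = H*Y
o*(-√(132 + 221)) - R(-521, -582) = -(-285)*√(132 + 221) - (-582)*(-521) = -(-285)*√353 - 1*303222 = 285*√353 - 303222 = -303222 + 285*√353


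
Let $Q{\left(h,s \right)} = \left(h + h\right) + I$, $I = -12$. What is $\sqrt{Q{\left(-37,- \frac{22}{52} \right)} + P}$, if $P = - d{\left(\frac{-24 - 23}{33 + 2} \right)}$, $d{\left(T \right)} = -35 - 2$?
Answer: $7 i \approx 7.0 i$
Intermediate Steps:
$d{\left(T \right)} = -37$
$Q{\left(h,s \right)} = -12 + 2 h$ ($Q{\left(h,s \right)} = \left(h + h\right) - 12 = 2 h - 12 = -12 + 2 h$)
$P = 37$ ($P = \left(-1\right) \left(-37\right) = 37$)
$\sqrt{Q{\left(-37,- \frac{22}{52} \right)} + P} = \sqrt{\left(-12 + 2 \left(-37\right)\right) + 37} = \sqrt{\left(-12 - 74\right) + 37} = \sqrt{-86 + 37} = \sqrt{-49} = 7 i$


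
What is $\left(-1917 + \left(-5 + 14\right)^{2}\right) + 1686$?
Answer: $-150$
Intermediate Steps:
$\left(-1917 + \left(-5 + 14\right)^{2}\right) + 1686 = \left(-1917 + 9^{2}\right) + 1686 = \left(-1917 + 81\right) + 1686 = -1836 + 1686 = -150$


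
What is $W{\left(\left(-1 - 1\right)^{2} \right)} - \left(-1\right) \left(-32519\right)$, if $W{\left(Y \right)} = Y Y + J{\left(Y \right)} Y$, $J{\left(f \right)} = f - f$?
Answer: $-32503$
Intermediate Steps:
$J{\left(f \right)} = 0$
$W{\left(Y \right)} = Y^{2}$ ($W{\left(Y \right)} = Y Y + 0 Y = Y^{2} + 0 = Y^{2}$)
$W{\left(\left(-1 - 1\right)^{2} \right)} - \left(-1\right) \left(-32519\right) = \left(\left(-1 - 1\right)^{2}\right)^{2} - \left(-1\right) \left(-32519\right) = \left(\left(-2\right)^{2}\right)^{2} - 32519 = 4^{2} - 32519 = 16 - 32519 = -32503$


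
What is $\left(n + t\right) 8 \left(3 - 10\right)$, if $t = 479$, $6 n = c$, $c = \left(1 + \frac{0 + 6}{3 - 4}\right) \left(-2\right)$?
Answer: $- \frac{80752}{3} \approx -26917.0$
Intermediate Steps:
$c = 10$ ($c = \left(1 + \frac{6}{-1}\right) \left(-2\right) = \left(1 + 6 \left(-1\right)\right) \left(-2\right) = \left(1 - 6\right) \left(-2\right) = \left(-5\right) \left(-2\right) = 10$)
$n = \frac{5}{3}$ ($n = \frac{1}{6} \cdot 10 = \frac{5}{3} \approx 1.6667$)
$\left(n + t\right) 8 \left(3 - 10\right) = \left(\frac{5}{3} + 479\right) 8 \left(3 - 10\right) = \frac{1442 \cdot 8 \left(-7\right)}{3} = \frac{1442}{3} \left(-56\right) = - \frac{80752}{3}$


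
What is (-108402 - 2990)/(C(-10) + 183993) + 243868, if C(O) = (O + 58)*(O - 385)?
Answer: 40246156252/165033 ≈ 2.4387e+5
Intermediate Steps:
C(O) = (-385 + O)*(58 + O) (C(O) = (58 + O)*(-385 + O) = (-385 + O)*(58 + O))
(-108402 - 2990)/(C(-10) + 183993) + 243868 = (-108402 - 2990)/((-22330 + (-10)² - 327*(-10)) + 183993) + 243868 = -111392/((-22330 + 100 + 3270) + 183993) + 243868 = -111392/(-18960 + 183993) + 243868 = -111392/165033 + 243868 = 40246156252/165033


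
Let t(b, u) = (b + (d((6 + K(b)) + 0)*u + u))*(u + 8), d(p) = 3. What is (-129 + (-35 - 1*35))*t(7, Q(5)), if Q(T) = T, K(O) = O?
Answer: -69849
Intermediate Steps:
t(b, u) = (8 + u)*(b + 4*u) (t(b, u) = (b + (3*u + u))*(u + 8) = (b + 4*u)*(8 + u) = (8 + u)*(b + 4*u))
(-129 + (-35 - 1*35))*t(7, Q(5)) = (-129 + (-35 - 1*35))*(4*5**2 + 8*7 + 32*5 + 7*5) = (-129 + (-35 - 35))*(4*25 + 56 + 160 + 35) = (-129 - 70)*(100 + 56 + 160 + 35) = -199*351 = -69849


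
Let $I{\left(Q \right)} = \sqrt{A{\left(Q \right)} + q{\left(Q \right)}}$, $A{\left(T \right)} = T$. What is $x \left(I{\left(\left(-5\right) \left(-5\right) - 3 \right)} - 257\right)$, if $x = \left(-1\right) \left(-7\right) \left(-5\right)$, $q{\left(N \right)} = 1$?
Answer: $8995 - 35 \sqrt{23} \approx 8827.1$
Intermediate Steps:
$x = -35$ ($x = 7 \left(-5\right) = -35$)
$I{\left(Q \right)} = \sqrt{1 + Q}$ ($I{\left(Q \right)} = \sqrt{Q + 1} = \sqrt{1 + Q}$)
$x \left(I{\left(\left(-5\right) \left(-5\right) - 3 \right)} - 257\right) = - 35 \left(\sqrt{1 - -22} - 257\right) = - 35 \left(\sqrt{1 + \left(25 - 3\right)} - 257\right) = - 35 \left(\sqrt{1 + 22} - 257\right) = - 35 \left(\sqrt{23} - 257\right) = - 35 \left(-257 + \sqrt{23}\right) = 8995 - 35 \sqrt{23}$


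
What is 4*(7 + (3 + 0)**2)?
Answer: 64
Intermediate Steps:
4*(7 + (3 + 0)**2) = 4*(7 + 3**2) = 4*(7 + 9) = 4*16 = 64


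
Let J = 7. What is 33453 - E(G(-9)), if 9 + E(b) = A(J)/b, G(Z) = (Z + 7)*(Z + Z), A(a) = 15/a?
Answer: 2810803/84 ≈ 33462.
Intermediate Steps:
G(Z) = 2*Z*(7 + Z) (G(Z) = (7 + Z)*(2*Z) = 2*Z*(7 + Z))
E(b) = -9 + 15/(7*b) (E(b) = -9 + (15/7)/b = -9 + (15*(1/7))/b = -9 + 15/(7*b))
33453 - E(G(-9)) = 33453 - (-9 + 15/(7*((2*(-9)*(7 - 9))))) = 33453 - (-9 + 15/(7*((2*(-9)*(-2))))) = 33453 - (-9 + (15/7)/36) = 33453 - (-9 + (15/7)*(1/36)) = 33453 - (-9 + 5/84) = 33453 - 1*(-751/84) = 33453 + 751/84 = 2810803/84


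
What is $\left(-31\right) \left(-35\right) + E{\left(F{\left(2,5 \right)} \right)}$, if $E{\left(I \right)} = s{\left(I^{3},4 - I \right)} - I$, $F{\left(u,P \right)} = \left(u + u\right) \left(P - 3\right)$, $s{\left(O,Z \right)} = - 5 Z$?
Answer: $1097$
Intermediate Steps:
$F{\left(u,P \right)} = 2 u \left(-3 + P\right)$
$E{\left(I \right)} = -20 + 4 I$ ($E{\left(I \right)} = - 5 \left(4 - I\right) - I = \left(-20 + 5 I\right) - I = -20 + 4 I$)
$\left(-31\right) \left(-35\right) + E{\left(F{\left(2,5 \right)} \right)} = \left(-31\right) \left(-35\right) - \left(20 - 4 \cdot 2 \cdot 2 \left(-3 + 5\right)\right) = 1085 - \left(20 - 4 \cdot 2 \cdot 2 \cdot 2\right) = 1085 + \left(-20 + 4 \cdot 8\right) = 1085 + \left(-20 + 32\right) = 1085 + 12 = 1097$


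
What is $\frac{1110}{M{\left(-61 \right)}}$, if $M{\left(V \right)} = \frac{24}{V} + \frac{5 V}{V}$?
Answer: $\frac{67710}{281} \approx 240.96$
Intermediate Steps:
$M{\left(V \right)} = 5 + \frac{24}{V}$ ($M{\left(V \right)} = \frac{24}{V} + 5 = 5 + \frac{24}{V}$)
$\frac{1110}{M{\left(-61 \right)}} = \frac{1110}{5 + \frac{24}{-61}} = \frac{1110}{5 + 24 \left(- \frac{1}{61}\right)} = \frac{1110}{5 - \frac{24}{61}} = \frac{1110}{\frac{281}{61}} = 1110 \cdot \frac{61}{281} = \frac{67710}{281}$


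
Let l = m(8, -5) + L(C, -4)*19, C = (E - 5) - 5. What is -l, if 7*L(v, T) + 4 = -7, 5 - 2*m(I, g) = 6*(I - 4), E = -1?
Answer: 551/14 ≈ 39.357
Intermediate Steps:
C = -11 (C = (-1 - 5) - 5 = -6 - 5 = -11)
m(I, g) = 29/2 - 3*I (m(I, g) = 5/2 - 3*(I - 4) = 5/2 - 3*(-4 + I) = 5/2 - (-24 + 6*I)/2 = 5/2 + (12 - 3*I) = 29/2 - 3*I)
L(v, T) = -11/7 (L(v, T) = -4/7 + (1/7)*(-7) = -4/7 - 1 = -11/7)
l = -551/14 (l = (29/2 - 3*8) - 11/7*19 = (29/2 - 24) - 209/7 = -19/2 - 209/7 = -551/14 ≈ -39.357)
-l = -1*(-551/14) = 551/14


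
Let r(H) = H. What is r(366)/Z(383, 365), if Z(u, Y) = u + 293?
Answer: 183/338 ≈ 0.54142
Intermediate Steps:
Z(u, Y) = 293 + u
r(366)/Z(383, 365) = 366/(293 + 383) = 366/676 = 366*(1/676) = 183/338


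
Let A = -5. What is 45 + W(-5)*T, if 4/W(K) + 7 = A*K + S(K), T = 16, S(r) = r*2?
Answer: 53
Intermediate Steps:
S(r) = 2*r
W(K) = 4/(-7 - 3*K) (W(K) = 4/(-7 + (-5*K + 2*K)) = 4/(-7 - 3*K))
45 + W(-5)*T = 45 - 4/(7 + 3*(-5))*16 = 45 - 4/(7 - 15)*16 = 45 - 4/(-8)*16 = 45 - 4*(-1/8)*16 = 45 + (1/2)*16 = 45 + 8 = 53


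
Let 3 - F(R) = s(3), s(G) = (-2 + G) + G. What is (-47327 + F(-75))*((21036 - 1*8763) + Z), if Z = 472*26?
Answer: -1161665760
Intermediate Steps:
s(G) = -2 + 2*G
Z = 12272
F(R) = -1 (F(R) = 3 - (-2 + 2*3) = 3 - (-2 + 6) = 3 - 1*4 = 3 - 4 = -1)
(-47327 + F(-75))*((21036 - 1*8763) + Z) = (-47327 - 1)*((21036 - 1*8763) + 12272) = -47328*((21036 - 8763) + 12272) = -47328*(12273 + 12272) = -47328*24545 = -1161665760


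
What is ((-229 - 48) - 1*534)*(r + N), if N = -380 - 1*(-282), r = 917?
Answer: -664209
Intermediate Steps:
N = -98 (N = -380 + 282 = -98)
((-229 - 48) - 1*534)*(r + N) = ((-229 - 48) - 1*534)*(917 - 98) = (-277 - 534)*819 = -811*819 = -664209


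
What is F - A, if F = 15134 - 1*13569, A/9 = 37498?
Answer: -335917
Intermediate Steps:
A = 337482 (A = 9*37498 = 337482)
F = 1565 (F = 15134 - 13569 = 1565)
F - A = 1565 - 1*337482 = 1565 - 337482 = -335917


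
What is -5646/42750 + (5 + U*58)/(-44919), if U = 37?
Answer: -6399406/35560875 ≈ -0.17996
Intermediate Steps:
-5646/42750 + (5 + U*58)/(-44919) = -5646/42750 + (5 + 37*58)/(-44919) = -5646*1/42750 + (5 + 2146)*(-1/44919) = -941/7125 + 2151*(-1/44919) = -941/7125 - 239/4991 = -6399406/35560875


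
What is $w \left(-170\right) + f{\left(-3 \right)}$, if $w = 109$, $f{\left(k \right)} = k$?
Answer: $-18533$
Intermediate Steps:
$w \left(-170\right) + f{\left(-3 \right)} = 109 \left(-170\right) - 3 = -18530 - 3 = -18533$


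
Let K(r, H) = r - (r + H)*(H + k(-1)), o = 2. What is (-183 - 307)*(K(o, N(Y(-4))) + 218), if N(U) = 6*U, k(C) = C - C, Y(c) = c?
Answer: 150920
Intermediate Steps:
k(C) = 0
K(r, H) = r - H*(H + r) (K(r, H) = r - (r + H)*(H + 0) = r - (H + r)*H = r - H*(H + r))
(-183 - 307)*(K(o, N(Y(-4))) + 218) = (-183 - 307)*((2 - (6*(-4))² - 1*6*(-4)*2) + 218) = -490*((2 - 1*(-24)² - 1*(-24)*2) + 218) = -490*((2 - 1*576 + 48) + 218) = -490*((2 - 576 + 48) + 218) = -490*(-526 + 218) = -490*(-308) = 150920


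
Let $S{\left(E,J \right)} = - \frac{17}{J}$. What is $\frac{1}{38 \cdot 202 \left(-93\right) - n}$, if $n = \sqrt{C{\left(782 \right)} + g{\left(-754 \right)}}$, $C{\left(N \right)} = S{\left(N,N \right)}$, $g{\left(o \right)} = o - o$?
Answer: $- \frac{32837928}{23441945985505} + \frac{i \sqrt{46}}{23441945985505} \approx -1.4008 \cdot 10^{-6} + 2.8932 \cdot 10^{-13} i$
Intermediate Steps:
$g{\left(o \right)} = 0$
$C{\left(N \right)} = - \frac{17}{N}$
$n = \frac{i \sqrt{46}}{46}$ ($n = \sqrt{- \frac{17}{782} + 0} = \sqrt{\left(-17\right) \frac{1}{782} + 0} = \sqrt{- \frac{1}{46} + 0} = \sqrt{- \frac{1}{46}} = \frac{i \sqrt{46}}{46} \approx 0.14744 i$)
$\frac{1}{38 \cdot 202 \left(-93\right) - n} = \frac{1}{38 \cdot 202 \left(-93\right) - \frac{i \sqrt{46}}{46}} = \frac{1}{7676 \left(-93\right) - \frac{i \sqrt{46}}{46}} = \frac{1}{-713868 - \frac{i \sqrt{46}}{46}}$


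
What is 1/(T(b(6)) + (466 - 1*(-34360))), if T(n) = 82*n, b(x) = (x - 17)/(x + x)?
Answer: 6/208505 ≈ 2.8776e-5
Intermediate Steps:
b(x) = (-17 + x)/(2*x) (b(x) = (-17 + x)/((2*x)) = (-17 + x)*(1/(2*x)) = (-17 + x)/(2*x))
1/(T(b(6)) + (466 - 1*(-34360))) = 1/(82*((1/2)*(-17 + 6)/6) + (466 - 1*(-34360))) = 1/(82*((1/2)*(1/6)*(-11)) + (466 + 34360)) = 1/(82*(-11/12) + 34826) = 1/(-451/6 + 34826) = 1/(208505/6) = 6/208505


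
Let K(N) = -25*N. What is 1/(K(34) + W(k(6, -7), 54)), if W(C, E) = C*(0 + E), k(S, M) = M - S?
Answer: -1/1552 ≈ -0.00064433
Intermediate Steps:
W(C, E) = C*E
1/(K(34) + W(k(6, -7), 54)) = 1/(-25*34 + (-7 - 1*6)*54) = 1/(-850 + (-7 - 6)*54) = 1/(-850 - 13*54) = 1/(-850 - 702) = 1/(-1552) = -1/1552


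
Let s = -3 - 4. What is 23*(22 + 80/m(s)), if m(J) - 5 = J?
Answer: -414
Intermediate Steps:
s = -7
m(J) = 5 + J
23*(22 + 80/m(s)) = 23*(22 + 80/(5 - 7)) = 23*(22 + 80/(-2)) = 23*(22 + 80*(-1/2)) = 23*(22 - 40) = 23*(-18) = -414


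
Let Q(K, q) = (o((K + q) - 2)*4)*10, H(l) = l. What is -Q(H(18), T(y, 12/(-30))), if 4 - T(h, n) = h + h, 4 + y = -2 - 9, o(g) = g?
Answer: -2000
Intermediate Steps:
y = -15 (y = -4 + (-2 - 9) = -4 - 11 = -15)
T(h, n) = 4 - 2*h (T(h, n) = 4 - (h + h) = 4 - 2*h)
Q(K, q) = -80 + 40*K + 40*q (Q(K, q) = (((K + q) - 2)*4)*10 = ((-2 + K + q)*4)*10 = (-8 + 4*K + 4*q)*10 = -80 + 40*K + 40*q)
-Q(H(18), T(y, 12/(-30))) = -(-80 + 40*18 + 40*(4 - 2*(-15))) = -(-80 + 720 + 40*(4 + 30)) = -(-80 + 720 + 40*34) = -(-80 + 720 + 1360) = -1*2000 = -2000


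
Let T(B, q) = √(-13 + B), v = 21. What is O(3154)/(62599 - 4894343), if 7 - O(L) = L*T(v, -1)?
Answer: -7/4831744 + 1577*√2/1207936 ≈ 0.0018449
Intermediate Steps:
O(L) = 7 - 2*L*√2 (O(L) = 7 - L*√(-13 + 21) = 7 - L*√8 = 7 - L*2*√2 = 7 - 2*L*√2)
O(3154)/(62599 - 4894343) = (7 - 2*3154*√2)/(62599 - 4894343) = (7 - 6308*√2)/(-4831744) = (7 - 6308*√2)*(-1/4831744) = -7/4831744 + 1577*√2/1207936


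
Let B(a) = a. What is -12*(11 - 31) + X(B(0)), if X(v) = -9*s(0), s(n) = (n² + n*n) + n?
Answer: 240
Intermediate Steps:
s(n) = n + 2*n² (s(n) = (n² + n²) + n = 2*n² + n = n + 2*n²)
X(v) = 0 (X(v) = -0*(1 + 2*0) = -0*(1 + 0) = -0 = -9*0 = 0)
-12*(11 - 31) + X(B(0)) = -12*(11 - 31) + 0 = -12*(-20) + 0 = 240 + 0 = 240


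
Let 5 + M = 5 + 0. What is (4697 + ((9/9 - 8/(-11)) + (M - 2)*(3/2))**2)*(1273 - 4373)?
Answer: -1762452300/121 ≈ -1.4566e+7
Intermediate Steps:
M = 0 (M = -5 + (5 + 0) = -5 + 5 = 0)
(4697 + ((9/9 - 8/(-11)) + (M - 2)*(3/2))**2)*(1273 - 4373) = (4697 + ((9/9 - 8/(-11)) + (0 - 2)*(3/2))**2)*(1273 - 4373) = (4697 + ((9*(1/9) - 8*(-1/11)) - 6/2)**2)*(-3100) = (4697 + ((1 + 8/11) - 2*3/2)**2)*(-3100) = (4697 + (19/11 - 3)**2)*(-3100) = (4697 + (-14/11)**2)*(-3100) = (4697 + 196/121)*(-3100) = (568533/121)*(-3100) = -1762452300/121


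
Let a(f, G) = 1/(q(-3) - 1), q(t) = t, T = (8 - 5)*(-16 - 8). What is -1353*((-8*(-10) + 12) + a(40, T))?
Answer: -496551/4 ≈ -1.2414e+5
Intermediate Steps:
T = -72 (T = 3*(-24) = -72)
a(f, G) = -¼ (a(f, G) = 1/(-3 - 1) = 1/(-4) = -¼)
-1353*((-8*(-10) + 12) + a(40, T)) = -1353*((-8*(-10) + 12) - ¼) = -1353*((80 + 12) - ¼) = -1353*(92 - ¼) = -1353*367/4 = -496551/4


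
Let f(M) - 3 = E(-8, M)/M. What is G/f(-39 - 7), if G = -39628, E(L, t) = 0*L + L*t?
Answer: 39628/5 ≈ 7925.6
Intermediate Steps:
E(L, t) = L*t (E(L, t) = 0 + L*t = L*t)
f(M) = -5 (f(M) = 3 + (-8*M)/M = 3 - 8 = -5)
G/f(-39 - 7) = -39628/(-5) = -39628*(-⅕) = 39628/5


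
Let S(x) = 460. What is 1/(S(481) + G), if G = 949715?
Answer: 1/950175 ≈ 1.0524e-6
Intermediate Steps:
1/(S(481) + G) = 1/(460 + 949715) = 1/950175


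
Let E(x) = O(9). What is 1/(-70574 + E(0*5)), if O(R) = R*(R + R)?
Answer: -1/70412 ≈ -1.4202e-5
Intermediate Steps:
O(R) = 2*R² (O(R) = R*(2*R) = 2*R²)
E(x) = 162 (E(x) = 2*9² = 2*81 = 162)
1/(-70574 + E(0*5)) = 1/(-70574 + 162) = 1/(-70412) = -1/70412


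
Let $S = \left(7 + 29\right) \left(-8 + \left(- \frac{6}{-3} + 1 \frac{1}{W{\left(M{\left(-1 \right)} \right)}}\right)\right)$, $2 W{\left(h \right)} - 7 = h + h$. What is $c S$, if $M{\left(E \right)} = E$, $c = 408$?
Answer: $- \frac{411264}{5} \approx -82253.0$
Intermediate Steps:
$W{\left(h \right)} = \frac{7}{2} + h$ ($W{\left(h \right)} = \frac{7}{2} + \frac{h + h}{2} = \frac{7}{2} + \frac{2 h}{2} = \frac{7}{2} + h$)
$S = - \frac{1008}{5}$ ($S = \left(7 + 29\right) \left(-8 + \left(- \frac{6}{-3} + 1 \frac{1}{\frac{7}{2} - 1}\right)\right) = 36 \left(-8 + \left(\left(-6\right) \left(- \frac{1}{3}\right) + 1 \frac{1}{\frac{5}{2}}\right)\right) = 36 \left(-8 + \left(2 + 1 \cdot \frac{2}{5}\right)\right) = 36 \left(-8 + \left(2 + \frac{2}{5}\right)\right) = 36 \left(-8 + \frac{12}{5}\right) = 36 \left(- \frac{28}{5}\right) = - \frac{1008}{5} \approx -201.6$)
$c S = 408 \left(- \frac{1008}{5}\right) = - \frac{411264}{5}$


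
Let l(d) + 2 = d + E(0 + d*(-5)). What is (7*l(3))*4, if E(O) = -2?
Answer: -28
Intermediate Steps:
l(d) = -4 + d (l(d) = -2 + (d - 2) = -2 + (-2 + d) = -4 + d)
(7*l(3))*4 = (7*(-4 + 3))*4 = (7*(-1))*4 = -7*4 = -28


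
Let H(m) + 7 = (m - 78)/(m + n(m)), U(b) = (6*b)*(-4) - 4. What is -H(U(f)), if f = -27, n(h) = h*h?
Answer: 1453547/207690 ≈ 6.9986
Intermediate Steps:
n(h) = h**2
U(b) = -4 - 24*b (U(b) = -24*b - 4 = -4 - 24*b)
H(m) = -7 + (-78 + m)/(m + m**2) (H(m) = -7 + (m - 78)/(m + m**2) = -7 + (-78 + m)/(m + m**2))
-H(U(f)) = -(-78 - 7*(-4 - 24*(-27))**2 - 6*(-4 - 24*(-27)))/((-4 - 24*(-27))*(1 + (-4 - 24*(-27)))) = -(-78 - 7*(-4 + 648)**2 - 6*(-4 + 648))/((-4 + 648)*(1 + (-4 + 648))) = -(-78 - 7*644**2 - 6*644)/(644*(1 + 644)) = -(-78 - 7*414736 - 3864)/(644*645) = -(-78 - 2903152 - 3864)/(644*645) = -(-2907094)/(644*645) = -1*(-1453547/207690) = 1453547/207690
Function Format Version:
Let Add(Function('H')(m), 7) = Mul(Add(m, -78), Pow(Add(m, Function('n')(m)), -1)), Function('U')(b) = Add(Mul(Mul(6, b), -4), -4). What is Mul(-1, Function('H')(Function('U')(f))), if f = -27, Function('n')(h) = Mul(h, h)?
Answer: Rational(1453547, 207690) ≈ 6.9986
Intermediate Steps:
Function('n')(h) = Pow(h, 2)
Function('U')(b) = Add(-4, Mul(-24, b)) (Function('U')(b) = Add(Mul(-24, b), -4) = Add(-4, Mul(-24, b)))
Function('H')(m) = Add(-7, Mul(Pow(Add(m, Pow(m, 2)), -1), Add(-78, m))) (Function('H')(m) = Add(-7, Mul(Add(m, -78), Pow(Add(m, Pow(m, 2)), -1))) = Add(-7, Mul(Add(-78, m), Pow(Add(m, Pow(m, 2)), -1))) = Add(-7, Mul(Pow(Add(m, Pow(m, 2)), -1), Add(-78, m))))
Mul(-1, Function('H')(Function('U')(f))) = Mul(-1, Mul(Pow(Add(-4, Mul(-24, -27)), -1), Pow(Add(1, Add(-4, Mul(-24, -27))), -1), Add(-78, Mul(-7, Pow(Add(-4, Mul(-24, -27)), 2)), Mul(-6, Add(-4, Mul(-24, -27)))))) = Mul(-1, Mul(Pow(Add(-4, 648), -1), Pow(Add(1, Add(-4, 648)), -1), Add(-78, Mul(-7, Pow(Add(-4, 648), 2)), Mul(-6, Add(-4, 648))))) = Mul(-1, Mul(Pow(644, -1), Pow(Add(1, 644), -1), Add(-78, Mul(-7, Pow(644, 2)), Mul(-6, 644)))) = Mul(-1, Mul(Rational(1, 644), Pow(645, -1), Add(-78, Mul(-7, 414736), -3864))) = Mul(-1, Mul(Rational(1, 644), Rational(1, 645), Add(-78, -2903152, -3864))) = Mul(-1, Mul(Rational(1, 644), Rational(1, 645), -2907094)) = Mul(-1, Rational(-1453547, 207690)) = Rational(1453547, 207690)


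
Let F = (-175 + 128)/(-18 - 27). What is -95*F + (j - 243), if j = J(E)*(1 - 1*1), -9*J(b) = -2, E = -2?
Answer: -3080/9 ≈ -342.22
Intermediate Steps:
J(b) = 2/9 (J(b) = -⅑*(-2) = 2/9)
F = 47/45 (F = -47/(-45) = -47*(-1/45) = 47/45 ≈ 1.0444)
j = 0 (j = 2*(1 - 1*1)/9 = 2*(1 - 1)/9 = (2/9)*0 = 0)
-95*F + (j - 243) = -95*47/45 + (0 - 243) = -893/9 - 243 = -3080/9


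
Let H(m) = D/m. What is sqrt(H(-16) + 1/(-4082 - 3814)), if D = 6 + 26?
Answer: I*sqrt(31175382)/3948 ≈ 1.4143*I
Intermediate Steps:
D = 32
H(m) = 32/m
sqrt(H(-16) + 1/(-4082 - 3814)) = sqrt(32/(-16) + 1/(-4082 - 3814)) = sqrt(32*(-1/16) + 1/(-7896)) = sqrt(-2 - 1/7896) = sqrt(-15793/7896) = I*sqrt(31175382)/3948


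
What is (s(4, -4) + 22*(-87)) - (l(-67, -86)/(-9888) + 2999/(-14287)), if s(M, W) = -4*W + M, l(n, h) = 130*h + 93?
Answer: -267693853121/141269856 ≈ -1894.9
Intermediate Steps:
l(n, h) = 93 + 130*h
s(M, W) = M - 4*W
(s(4, -4) + 22*(-87)) - (l(-67, -86)/(-9888) + 2999/(-14287)) = ((4 - 4*(-4)) + 22*(-87)) - ((93 + 130*(-86))/(-9888) + 2999/(-14287)) = ((4 + 16) - 1914) - ((93 - 11180)*(-1/9888) + 2999*(-1/14287)) = (20 - 1914) - (-11087*(-1/9888) - 2999/14287) = -1894 - (11087/9888 - 2999/14287) = -1894 - 1*128745857/141269856 = -1894 - 128745857/141269856 = -267693853121/141269856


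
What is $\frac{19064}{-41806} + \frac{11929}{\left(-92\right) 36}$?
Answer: $- \frac{280921871}{69230736} \approx -4.0578$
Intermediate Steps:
$\frac{19064}{-41806} + \frac{11929}{\left(-92\right) 36} = 19064 \left(- \frac{1}{41806}\right) + \frac{11929}{-3312} = - \frac{9532}{20903} + 11929 \left(- \frac{1}{3312}\right) = - \frac{9532}{20903} - \frac{11929}{3312} = - \frac{280921871}{69230736}$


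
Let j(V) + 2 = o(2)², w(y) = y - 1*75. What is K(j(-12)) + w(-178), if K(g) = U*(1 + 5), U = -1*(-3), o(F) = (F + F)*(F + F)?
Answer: -235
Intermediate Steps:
o(F) = 4*F² (o(F) = (2*F)*(2*F) = 4*F²)
U = 3
w(y) = -75 + y (w(y) = y - 75 = -75 + y)
j(V) = 254 (j(V) = -2 + (4*2²)² = -2 + (4*4)² = -2 + 16² = -2 + 256 = 254)
K(g) = 18 (K(g) = 3*(1 + 5) = 3*6 = 18)
K(j(-12)) + w(-178) = 18 + (-75 - 178) = 18 - 253 = -235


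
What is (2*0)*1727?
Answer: 0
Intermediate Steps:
(2*0)*1727 = 0*1727 = 0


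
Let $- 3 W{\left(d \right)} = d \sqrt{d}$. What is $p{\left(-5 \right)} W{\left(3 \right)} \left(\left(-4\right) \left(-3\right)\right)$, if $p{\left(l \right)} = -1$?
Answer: $12 \sqrt{3} \approx 20.785$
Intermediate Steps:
$W{\left(d \right)} = - \frac{d^{\frac{3}{2}}}{3}$ ($W{\left(d \right)} = - \frac{d \sqrt{d}}{3} = - \frac{d^{\frac{3}{2}}}{3}$)
$p{\left(-5 \right)} W{\left(3 \right)} \left(\left(-4\right) \left(-3\right)\right) = - \frac{\left(-1\right) 3^{\frac{3}{2}}}{3} \left(\left(-4\right) \left(-3\right)\right) = - \frac{\left(-1\right) 3 \sqrt{3}}{3} \cdot 12 = - \left(-1\right) \sqrt{3} \cdot 12 = \sqrt{3} \cdot 12 = 12 \sqrt{3}$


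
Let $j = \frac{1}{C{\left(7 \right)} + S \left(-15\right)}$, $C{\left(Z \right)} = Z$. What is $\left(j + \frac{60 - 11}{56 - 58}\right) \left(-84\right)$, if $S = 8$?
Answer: $\frac{232638}{113} \approx 2058.7$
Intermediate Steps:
$j = - \frac{1}{113}$ ($j = \frac{1}{7 + 8 \left(-15\right)} = \frac{1}{7 - 120} = \frac{1}{-113} = - \frac{1}{113} \approx -0.0088496$)
$\left(j + \frac{60 - 11}{56 - 58}\right) \left(-84\right) = \left(- \frac{1}{113} + \frac{60 - 11}{56 - 58}\right) \left(-84\right) = \left(- \frac{1}{113} + \frac{49}{-2}\right) \left(-84\right) = \left(- \frac{1}{113} + 49 \left(- \frac{1}{2}\right)\right) \left(-84\right) = \left(- \frac{1}{113} - \frac{49}{2}\right) \left(-84\right) = \left(- \frac{5539}{226}\right) \left(-84\right) = \frac{232638}{113}$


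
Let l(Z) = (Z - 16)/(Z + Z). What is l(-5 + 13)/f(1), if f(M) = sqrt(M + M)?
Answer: -sqrt(2)/4 ≈ -0.35355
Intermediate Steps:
l(Z) = (-16 + Z)/(2*Z) (l(Z) = (-16 + Z)/((2*Z)) = (-16 + Z)*(1/(2*Z)) = (-16 + Z)/(2*Z))
f(M) = sqrt(2)*sqrt(M) (f(M) = sqrt(2*M) = sqrt(2)*sqrt(M))
l(-5 + 13)/f(1) = ((-16 + (-5 + 13))/(2*(-5 + 13)))/((sqrt(2)*sqrt(1))) = ((1/2)*(-16 + 8)/8)/((sqrt(2)*1)) = ((1/2)*(1/8)*(-8))/(sqrt(2)) = -sqrt(2)/4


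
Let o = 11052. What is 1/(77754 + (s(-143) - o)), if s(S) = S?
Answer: 1/66559 ≈ 1.5024e-5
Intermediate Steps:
1/(77754 + (s(-143) - o)) = 1/(77754 + (-143 - 1*11052)) = 1/(77754 + (-143 - 11052)) = 1/(77754 - 11195) = 1/66559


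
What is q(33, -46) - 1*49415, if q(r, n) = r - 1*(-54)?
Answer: -49328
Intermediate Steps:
q(r, n) = 54 + r (q(r, n) = r + 54 = 54 + r)
q(33, -46) - 1*49415 = (54 + 33) - 1*49415 = 87 - 49415 = -49328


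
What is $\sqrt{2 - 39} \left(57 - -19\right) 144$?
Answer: $10944 i \sqrt{37} \approx 66570.0 i$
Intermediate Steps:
$\sqrt{2 - 39} \left(57 - -19\right) 144 = \sqrt{-37} \left(57 + 19\right) 144 = i \sqrt{37} \cdot 76 \cdot 144 = 76 i \sqrt{37} \cdot 144 = 10944 i \sqrt{37}$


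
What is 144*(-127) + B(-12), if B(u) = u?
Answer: -18300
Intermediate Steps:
144*(-127) + B(-12) = 144*(-127) - 12 = -18288 - 12 = -18300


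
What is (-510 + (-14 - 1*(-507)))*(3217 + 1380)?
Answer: -78149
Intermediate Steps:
(-510 + (-14 - 1*(-507)))*(3217 + 1380) = (-510 + (-14 + 507))*4597 = (-510 + 493)*4597 = -17*4597 = -78149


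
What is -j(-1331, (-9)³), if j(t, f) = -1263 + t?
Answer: 2594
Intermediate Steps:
-j(-1331, (-9)³) = -(-1263 - 1331) = -1*(-2594) = 2594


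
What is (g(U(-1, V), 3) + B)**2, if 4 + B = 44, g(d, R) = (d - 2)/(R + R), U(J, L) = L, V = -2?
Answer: 13924/9 ≈ 1547.1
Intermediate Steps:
g(d, R) = (-2 + d)/(2*R) (g(d, R) = (-2 + d)/((2*R)) = (-2 + d)*(1/(2*R)) = (-2 + d)/(2*R))
B = 40 (B = -4 + 44 = 40)
(g(U(-1, V), 3) + B)**2 = ((1/2)*(-2 - 2)/3 + 40)**2 = ((1/2)*(1/3)*(-4) + 40)**2 = (-2/3 + 40)**2 = (118/3)**2 = 13924/9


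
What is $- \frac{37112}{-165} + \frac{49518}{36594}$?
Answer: $\frac{75902611}{335445} \approx 226.27$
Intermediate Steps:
$- \frac{37112}{-165} + \frac{49518}{36594} = \left(-37112\right) \left(- \frac{1}{165}\right) + 49518 \cdot \frac{1}{36594} = \frac{37112}{165} + \frac{2751}{2033} = \frac{75902611}{335445}$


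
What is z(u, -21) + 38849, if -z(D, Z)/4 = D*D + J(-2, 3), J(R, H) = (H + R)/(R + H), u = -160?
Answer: -63555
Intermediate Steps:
J(R, H) = 1 (J(R, H) = (H + R)/(H + R) = 1)
z(D, Z) = -4 - 4*D**2 (z(D, Z) = -4*(D*D + 1) = -4*(D**2 + 1) = -4*(1 + D**2) = -4 - 4*D**2)
z(u, -21) + 38849 = (-4 - 4*(-160)**2) + 38849 = (-4 - 4*25600) + 38849 = (-4 - 102400) + 38849 = -102404 + 38849 = -63555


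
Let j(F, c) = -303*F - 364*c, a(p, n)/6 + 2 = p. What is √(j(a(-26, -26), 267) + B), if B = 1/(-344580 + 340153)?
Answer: I*√907089063863/4427 ≈ 215.14*I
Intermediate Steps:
a(p, n) = -12 + 6*p
B = -1/4427 (B = 1/(-4427) = -1/4427 ≈ -0.00022589)
j(F, c) = -364*c - 303*F
√(j(a(-26, -26), 267) + B) = √((-364*267 - 303*(-12 + 6*(-26))) - 1/4427) = √((-97188 - 303*(-12 - 156)) - 1/4427) = √((-97188 - 303*(-168)) - 1/4427) = √((-97188 + 50904) - 1/4427) = √(-46284 - 1/4427) = √(-204899269/4427) = I*√907089063863/4427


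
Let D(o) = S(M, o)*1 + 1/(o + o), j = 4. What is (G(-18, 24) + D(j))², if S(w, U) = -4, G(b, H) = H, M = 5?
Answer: 25921/64 ≈ 405.02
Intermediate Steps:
D(o) = -4 + 1/(2*o) (D(o) = -4*1 + 1/(o + o) = -4 + 1/(2*o))
(G(-18, 24) + D(j))² = (24 + (-4 + (½)/4))² = (24 + (-4 + (½)*(¼)))² = (24 + (-4 + ⅛))² = (24 - 31/8)² = (161/8)² = 25921/64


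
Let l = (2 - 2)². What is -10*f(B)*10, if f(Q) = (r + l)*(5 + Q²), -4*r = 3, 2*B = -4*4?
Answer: 5175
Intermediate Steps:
B = -8 (B = (-4*4)/2 = (½)*(-16) = -8)
r = -¾ (r = -¼*3 = -¾ ≈ -0.75000)
l = 0 (l = 0² = 0)
f(Q) = -15/4 - 3*Q²/4 (f(Q) = (-¾ + 0)*(5 + Q²) = -3*(5 + Q²)/4 = -15/4 - 3*Q²/4)
-10*f(B)*10 = -10*(-15/4 - ¾*(-8)²)*10 = -10*(-15/4 - ¾*64)*10 = -10*(-15/4 - 48)*10 = -10*(-207/4)*10 = (1035/2)*10 = 5175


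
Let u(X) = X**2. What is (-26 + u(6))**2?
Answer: 100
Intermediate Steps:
(-26 + u(6))**2 = (-26 + 6**2)**2 = (-26 + 36)**2 = 10**2 = 100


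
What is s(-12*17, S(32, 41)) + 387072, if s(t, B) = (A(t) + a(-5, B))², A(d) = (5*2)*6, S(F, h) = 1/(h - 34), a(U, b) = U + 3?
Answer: 390436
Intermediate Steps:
a(U, b) = 3 + U
S(F, h) = 1/(-34 + h)
A(d) = 60 (A(d) = 10*6 = 60)
s(t, B) = 3364 (s(t, B) = (60 + (3 - 5))² = (60 - 2)² = 58² = 3364)
s(-12*17, S(32, 41)) + 387072 = 3364 + 387072 = 390436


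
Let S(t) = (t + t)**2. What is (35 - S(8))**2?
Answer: 48841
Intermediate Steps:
S(t) = 4*t**2 (S(t) = (2*t)**2 = 4*t**2)
(35 - S(8))**2 = (35 - 4*8**2)**2 = (35 - 4*64)**2 = (35 - 1*256)**2 = (35 - 256)**2 = (-221)**2 = 48841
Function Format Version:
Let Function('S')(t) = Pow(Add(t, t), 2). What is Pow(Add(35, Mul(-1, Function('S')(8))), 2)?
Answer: 48841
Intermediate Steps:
Function('S')(t) = Mul(4, Pow(t, 2)) (Function('S')(t) = Pow(Mul(2, t), 2) = Mul(4, Pow(t, 2)))
Pow(Add(35, Mul(-1, Function('S')(8))), 2) = Pow(Add(35, Mul(-1, Mul(4, Pow(8, 2)))), 2) = Pow(Add(35, Mul(-1, Mul(4, 64))), 2) = Pow(Add(35, Mul(-1, 256)), 2) = Pow(Add(35, -256), 2) = Pow(-221, 2) = 48841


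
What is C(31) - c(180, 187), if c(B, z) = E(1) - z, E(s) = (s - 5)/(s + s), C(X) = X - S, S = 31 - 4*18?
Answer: 261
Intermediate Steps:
S = -41 (S = 31 - 1*72 = 31 - 72 = -41)
C(X) = 41 + X (C(X) = X - 1*(-41) = X + 41 = 41 + X)
E(s) = (-5 + s)/(2*s) (E(s) = (-5 + s)/((2*s)) = (-5 + s)*(1/(2*s)) = (-5 + s)/(2*s))
c(B, z) = -2 - z (c(B, z) = (1/2)*(-5 + 1)/1 - z = (1/2)*1*(-4) - z = -2 - z)
C(31) - c(180, 187) = (41 + 31) - (-2 - 1*187) = 72 - (-2 - 187) = 72 - 1*(-189) = 72 + 189 = 261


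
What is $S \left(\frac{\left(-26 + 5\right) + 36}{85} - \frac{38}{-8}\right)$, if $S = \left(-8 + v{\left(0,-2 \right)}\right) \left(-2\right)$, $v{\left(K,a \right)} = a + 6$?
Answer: $\frac{670}{17} \approx 39.412$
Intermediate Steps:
$v{\left(K,a \right)} = 6 + a$
$S = 8$ ($S = \left(-8 + \left(6 - 2\right)\right) \left(-2\right) = \left(-8 + 4\right) \left(-2\right) = \left(-4\right) \left(-2\right) = 8$)
$S \left(\frac{\left(-26 + 5\right) + 36}{85} - \frac{38}{-8}\right) = 8 \left(\frac{\left(-26 + 5\right) + 36}{85} - \frac{38}{-8}\right) = 8 \left(\left(-21 + 36\right) \frac{1}{85} - - \frac{19}{4}\right) = 8 \left(15 \cdot \frac{1}{85} + \frac{19}{4}\right) = 8 \left(\frac{3}{17} + \frac{19}{4}\right) = 8 \cdot \frac{335}{68} = \frac{670}{17}$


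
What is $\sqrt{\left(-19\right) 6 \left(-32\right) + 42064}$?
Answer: $4 \sqrt{2857} \approx 213.8$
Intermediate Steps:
$\sqrt{\left(-19\right) 6 \left(-32\right) + 42064} = \sqrt{\left(-114\right) \left(-32\right) + 42064} = \sqrt{3648 + 42064} = \sqrt{45712} = 4 \sqrt{2857}$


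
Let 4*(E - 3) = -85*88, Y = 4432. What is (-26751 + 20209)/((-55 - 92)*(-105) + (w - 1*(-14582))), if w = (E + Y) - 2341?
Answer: -6542/30241 ≈ -0.21633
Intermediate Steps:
E = -1867 (E = 3 + (-85*88)/4 = 3 + (¼)*(-7480) = 3 - 1870 = -1867)
w = 224 (w = (-1867 + 4432) - 2341 = 2565 - 2341 = 224)
(-26751 + 20209)/((-55 - 92)*(-105) + (w - 1*(-14582))) = (-26751 + 20209)/((-55 - 92)*(-105) + (224 - 1*(-14582))) = -6542/(-147*(-105) + (224 + 14582)) = -6542/(15435 + 14806) = -6542/30241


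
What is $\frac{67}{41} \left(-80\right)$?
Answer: $- \frac{5360}{41} \approx -130.73$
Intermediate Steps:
$\frac{67}{41} \left(-80\right) = - \frac{5360}{41}$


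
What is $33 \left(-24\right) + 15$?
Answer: $-777$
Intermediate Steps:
$33 \left(-24\right) + 15 = -792 + 15 = -777$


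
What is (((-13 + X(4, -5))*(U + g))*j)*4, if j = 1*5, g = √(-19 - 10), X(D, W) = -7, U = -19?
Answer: 7600 - 400*I*√29 ≈ 7600.0 - 2154.1*I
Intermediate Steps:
g = I*√29 (g = √(-29) = I*√29 ≈ 5.3852*I)
j = 5
(((-13 + X(4, -5))*(U + g))*j)*4 = (((-13 - 7)*(-19 + I*√29))*5)*4 = (-20*(-19 + I*√29)*5)*4 = ((380 - 20*I*√29)*5)*4 = (1900 - 100*I*√29)*4 = 7600 - 400*I*√29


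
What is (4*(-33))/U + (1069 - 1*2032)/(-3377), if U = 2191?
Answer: 1664169/7399007 ≈ 0.22492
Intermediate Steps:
(4*(-33))/U + (1069 - 1*2032)/(-3377) = (4*(-33))/2191 + (1069 - 1*2032)/(-3377) = -132*1/2191 + (1069 - 2032)*(-1/3377) = -132/2191 - 963*(-1/3377) = -132/2191 + 963/3377 = 1664169/7399007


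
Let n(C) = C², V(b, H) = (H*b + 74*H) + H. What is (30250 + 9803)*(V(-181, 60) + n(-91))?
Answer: 76941813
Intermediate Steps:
V(b, H) = 75*H + H*b (V(b, H) = (74*H + H*b) + H = 75*H + H*b)
(30250 + 9803)*(V(-181, 60) + n(-91)) = (30250 + 9803)*(60*(75 - 181) + (-91)²) = 40053*(60*(-106) + 8281) = 40053*(-6360 + 8281) = 40053*1921 = 76941813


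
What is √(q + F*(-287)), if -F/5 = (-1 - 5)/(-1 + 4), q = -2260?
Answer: 3*I*√570 ≈ 71.624*I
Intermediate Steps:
F = 10 (F = -5*(-1 - 5)/(-1 + 4) = -(-30)/3 = -5*(-2) = 10)
√(q + F*(-287)) = √(-2260 + 10*(-287)) = √(-2260 - 2870) = √(-5130) = 3*I*√570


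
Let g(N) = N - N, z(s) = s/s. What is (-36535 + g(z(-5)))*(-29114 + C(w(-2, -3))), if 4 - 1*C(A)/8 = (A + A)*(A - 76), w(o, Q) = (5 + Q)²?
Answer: 894157590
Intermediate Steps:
z(s) = 1
g(N) = 0
C(A) = 32 - 16*A*(-76 + A) (C(A) = 32 - 8*(A + A)*(A - 76) = 32 - 8*2*A*(-76 + A) = 32 - 16*A*(-76 + A))
(-36535 + g(z(-5)))*(-29114 + C(w(-2, -3))) = (-36535 + 0)*(-29114 + (32 - 16*(5 - 3)⁴ + 1216*(5 - 3)²)) = -36535*(-29114 + (32 - 16*(2²)² + 1216*2²)) = -36535*(-29114 + (32 - 16*4² + 1216*4)) = -36535*(-29114 + (32 - 16*16 + 4864)) = -36535*(-29114 + (32 - 256 + 4864)) = -36535*(-29114 + 4640) = -36535*(-24474) = 894157590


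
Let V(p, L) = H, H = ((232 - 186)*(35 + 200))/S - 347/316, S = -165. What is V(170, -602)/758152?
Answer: -694643/7906009056 ≈ -8.7863e-5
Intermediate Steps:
H = -694643/10428 (H = ((232 - 186)*(35 + 200))/(-165) - 347/316 = (46*235)*(-1/165) - 347*1/316 = 10810*(-1/165) - 347/316 = -2162/33 - 347/316 = -694643/10428 ≈ -66.613)
V(p, L) = -694643/10428
V(170, -602)/758152 = -694643/10428/758152 = -694643/10428*1/758152 = -694643/7906009056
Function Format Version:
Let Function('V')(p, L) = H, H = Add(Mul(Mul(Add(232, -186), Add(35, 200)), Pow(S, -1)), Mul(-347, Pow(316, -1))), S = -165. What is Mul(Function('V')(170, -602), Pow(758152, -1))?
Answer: Rational(-694643, 7906009056) ≈ -8.7863e-5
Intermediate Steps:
H = Rational(-694643, 10428) (H = Add(Mul(Mul(Add(232, -186), Add(35, 200)), Pow(-165, -1)), Mul(-347, Pow(316, -1))) = Add(Mul(Mul(46, 235), Rational(-1, 165)), Mul(-347, Rational(1, 316))) = Add(Mul(10810, Rational(-1, 165)), Rational(-347, 316)) = Add(Rational(-2162, 33), Rational(-347, 316)) = Rational(-694643, 10428) ≈ -66.613)
Function('V')(p, L) = Rational(-694643, 10428)
Mul(Function('V')(170, -602), Pow(758152, -1)) = Mul(Rational(-694643, 10428), Pow(758152, -1)) = Mul(Rational(-694643, 10428), Rational(1, 758152)) = Rational(-694643, 7906009056)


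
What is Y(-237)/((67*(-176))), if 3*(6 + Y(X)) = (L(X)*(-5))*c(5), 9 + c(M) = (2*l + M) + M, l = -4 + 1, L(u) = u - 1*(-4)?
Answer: 5843/35376 ≈ 0.16517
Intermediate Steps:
L(u) = 4 + u (L(u) = u + 4 = 4 + u)
l = -3
c(M) = -15 + 2*M (c(M) = -9 + ((2*(-3) + M) + M) = -9 + ((-6 + M) + M) = -9 + (-6 + 2*M) = -15 + 2*M)
Y(X) = 82/3 + 25*X/3 (Y(X) = -6 + (((4 + X)*(-5))*(-15 + 2*5))/3 = -6 + ((-20 - 5*X)*(-15 + 10))/3 = -6 + ((-20 - 5*X)*(-5))/3 = -6 + (100 + 25*X)/3 = -6 + (100/3 + 25*X/3) = 82/3 + 25*X/3)
Y(-237)/((67*(-176))) = (82/3 + (25/3)*(-237))/((67*(-176))) = (82/3 - 1975)/(-11792) = -5843/3*(-1/11792) = 5843/35376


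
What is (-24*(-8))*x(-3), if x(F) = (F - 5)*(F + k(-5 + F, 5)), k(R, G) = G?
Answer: -3072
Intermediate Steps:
x(F) = (-5 + F)*(5 + F) (x(F) = (F - 5)*(F + 5) = (-5 + F)*(5 + F))
(-24*(-8))*x(-3) = (-24*(-8))*(-25 + (-3)²) = 192*(-25 + 9) = 192*(-16) = -3072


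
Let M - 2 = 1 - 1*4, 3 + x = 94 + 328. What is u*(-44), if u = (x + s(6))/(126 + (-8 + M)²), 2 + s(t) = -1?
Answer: -18304/207 ≈ -88.425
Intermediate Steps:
x = 419 (x = -3 + (94 + 328) = -3 + 422 = 419)
s(t) = -3 (s(t) = -2 - 1 = -3)
M = -1 (M = 2 + (1 - 1*4) = 2 + (1 - 4) = 2 - 3 = -1)
u = 416/207 (u = (419 - 3)/(126 + (-8 - 1)²) = 416/(126 + (-9)²) = 416/(126 + 81) = 416/207 ≈ 2.0097)
u*(-44) = (416/207)*(-44) = -18304/207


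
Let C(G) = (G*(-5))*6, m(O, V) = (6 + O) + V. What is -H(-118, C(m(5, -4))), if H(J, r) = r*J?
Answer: -24780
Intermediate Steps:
m(O, V) = 6 + O + V
C(G) = -30*G (C(G) = -5*G*6 = -30*G)
H(J, r) = J*r
-H(-118, C(m(5, -4))) = -(-118)*(-30*(6 + 5 - 4)) = -(-118)*(-30*7) = -(-118)*(-210) = -1*24780 = -24780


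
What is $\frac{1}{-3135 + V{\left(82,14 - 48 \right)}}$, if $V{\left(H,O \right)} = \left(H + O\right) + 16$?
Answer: $- \frac{1}{3071} \approx -0.00032563$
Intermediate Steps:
$V{\left(H,O \right)} = 16 + H + O$
$\frac{1}{-3135 + V{\left(82,14 - 48 \right)}} = \frac{1}{-3135 + \left(16 + 82 + \left(14 - 48\right)\right)} = \frac{1}{-3135 + \left(16 + 82 - 34\right)} = \frac{1}{-3135 + 64} = \frac{1}{-3071} = - \frac{1}{3071}$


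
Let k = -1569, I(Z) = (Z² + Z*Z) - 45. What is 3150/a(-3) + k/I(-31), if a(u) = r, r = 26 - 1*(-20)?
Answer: 2920188/43171 ≈ 67.642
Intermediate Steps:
I(Z) = -45 + 2*Z² (I(Z) = (Z² + Z²) - 45 = 2*Z² - 45 = -45 + 2*Z²)
r = 46 (r = 26 + 20 = 46)
a(u) = 46
3150/a(-3) + k/I(-31) = 3150/46 - 1569/(-45 + 2*(-31)²) = 3150*(1/46) - 1569/(-45 + 2*961) = 1575/23 - 1569/(-45 + 1922) = 1575/23 - 1569/1877 = 2920188/43171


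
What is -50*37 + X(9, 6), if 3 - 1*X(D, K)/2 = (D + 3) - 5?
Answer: -1858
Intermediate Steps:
X(D, K) = 10 - 2*D (X(D, K) = 6 - 2*((D + 3) - 5) = 6 - 2*((3 + D) - 5) = 6 - 2*(-2 + D) = 6 + (4 - 2*D) = 10 - 2*D)
-50*37 + X(9, 6) = -50*37 + (10 - 2*9) = -1850 + (10 - 18) = -1850 - 8 = -1858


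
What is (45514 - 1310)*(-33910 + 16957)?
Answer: -749390412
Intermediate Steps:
(45514 - 1310)*(-33910 + 16957) = 44204*(-16953) = -749390412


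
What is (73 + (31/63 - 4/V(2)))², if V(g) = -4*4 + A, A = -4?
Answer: 538843369/99225 ≈ 5430.5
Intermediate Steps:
V(g) = -20 (V(g) = -4*4 - 4 = -16 - 4 = -20)
(73 + (31/63 - 4/V(2)))² = (73 + (31/63 - 4/(-20)))² = (73 + (31*(1/63) - 4*(-1/20)))² = (73 + (31/63 + ⅕))² = (73 + 218/315)² = (23213/315)² = 538843369/99225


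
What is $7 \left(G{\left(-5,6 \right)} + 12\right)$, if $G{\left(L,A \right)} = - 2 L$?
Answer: $154$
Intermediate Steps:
$7 \left(G{\left(-5,6 \right)} + 12\right) = 7 \left(\left(-2\right) \left(-5\right) + 12\right) = 7 \left(10 + 12\right) = 7 \cdot 22 = 154$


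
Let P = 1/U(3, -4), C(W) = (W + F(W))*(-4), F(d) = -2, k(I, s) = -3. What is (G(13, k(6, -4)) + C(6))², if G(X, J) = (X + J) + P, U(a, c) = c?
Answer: 625/16 ≈ 39.063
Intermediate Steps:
C(W) = 8 - 4*W (C(W) = (W - 2)*(-4) = (-2 + W)*(-4) = 8 - 4*W)
P = -¼ (P = 1/(-4) = -¼ ≈ -0.25000)
G(X, J) = -¼ + J + X (G(X, J) = (X + J) - ¼ = (J + X) - ¼ = -¼ + J + X)
(G(13, k(6, -4)) + C(6))² = ((-¼ - 3 + 13) + (8 - 4*6))² = (39/4 + (8 - 24))² = (39/4 - 16)² = (-25/4)² = 625/16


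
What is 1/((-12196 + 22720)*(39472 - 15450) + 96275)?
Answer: 1/252903803 ≈ 3.9541e-9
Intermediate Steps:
1/((-12196 + 22720)*(39472 - 15450) + 96275) = 1/(10524*24022 + 96275) = 1/(252807528 + 96275) = 1/252903803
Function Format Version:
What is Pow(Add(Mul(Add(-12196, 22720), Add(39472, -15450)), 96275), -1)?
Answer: Rational(1, 252903803) ≈ 3.9541e-9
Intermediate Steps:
Pow(Add(Mul(Add(-12196, 22720), Add(39472, -15450)), 96275), -1) = Pow(Add(Mul(10524, 24022), 96275), -1) = Pow(Add(252807528, 96275), -1) = Pow(252903803, -1) = Rational(1, 252903803)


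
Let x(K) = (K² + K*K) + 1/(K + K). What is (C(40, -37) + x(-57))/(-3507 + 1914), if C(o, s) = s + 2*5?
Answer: -737693/181602 ≈ -4.0621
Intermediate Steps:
C(o, s) = 10 + s (C(o, s) = s + 10 = 10 + s)
x(K) = 1/(2*K) + 2*K² (x(K) = (K² + K²) + 1/(2*K) = 2*K² + 1/(2*K) = 1/(2*K) + 2*K²)
(C(40, -37) + x(-57))/(-3507 + 1914) = ((10 - 37) + (½)*(1 + 4*(-57)³)/(-57))/(-3507 + 1914) = (-27 + (½)*(-1/57)*(1 + 4*(-185193)))/(-1593) = (-27 + (½)*(-1/57)*(1 - 740772))*(-1/1593) = (-27 + (½)*(-1/57)*(-740771))*(-1/1593) = (-27 + 740771/114)*(-1/1593) = (737693/114)*(-1/1593) = -737693/181602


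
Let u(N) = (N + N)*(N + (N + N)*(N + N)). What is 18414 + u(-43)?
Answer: -613944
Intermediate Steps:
u(N) = 2*N*(N + 4*N²) (u(N) = (2*N)*(N + (2*N)*(2*N)) = (2*N)*(N + 4*N²) = 2*N*(N + 4*N²))
18414 + u(-43) = 18414 + (-43)²*(2 + 8*(-43)) = 18414 + 1849*(2 - 344) = 18414 + 1849*(-342) = 18414 - 632358 = -613944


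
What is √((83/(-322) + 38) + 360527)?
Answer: √37384794734/322 ≈ 600.47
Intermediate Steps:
√((83/(-322) + 38) + 360527) = √((-1/322*83 + 38) + 360527) = √((-83/322 + 38) + 360527) = √(12153/322 + 360527) = √(116101847/322) = √37384794734/322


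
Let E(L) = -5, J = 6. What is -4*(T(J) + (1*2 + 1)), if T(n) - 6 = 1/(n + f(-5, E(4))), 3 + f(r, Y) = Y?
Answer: -34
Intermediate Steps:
f(r, Y) = -3 + Y
T(n) = 6 + 1/(-8 + n) (T(n) = 6 + 1/(n + (-3 - 5)) = 6 + 1/(n - 8) = 6 + 1/(-8 + n))
-4*(T(J) + (1*2 + 1)) = -4*((-47 + 6*6)/(-8 + 6) + (1*2 + 1)) = -4*((-47 + 36)/(-2) + (2 + 1)) = -4*(-½*(-11) + 3) = -4*(11/2 + 3) = -4*17/2 = -34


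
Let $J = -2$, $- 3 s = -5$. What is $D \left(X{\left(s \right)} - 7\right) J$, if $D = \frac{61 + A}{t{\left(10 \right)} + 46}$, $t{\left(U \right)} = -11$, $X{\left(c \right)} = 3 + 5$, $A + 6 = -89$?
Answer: $\frac{68}{35} \approx 1.9429$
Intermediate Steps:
$A = -95$ ($A = -6 - 89 = -95$)
$s = \frac{5}{3}$ ($s = \left(- \frac{1}{3}\right) \left(-5\right) = \frac{5}{3} \approx 1.6667$)
$X{\left(c \right)} = 8$
$D = - \frac{34}{35}$ ($D = \frac{61 - 95}{-11 + 46} = - \frac{34}{35} \approx -0.97143$)
$D \left(X{\left(s \right)} - 7\right) J = - \frac{34 \left(8 - 7\right) \left(-2\right)}{35} = - \frac{34 \cdot 1 \left(-2\right)}{35} = \left(- \frac{34}{35}\right) \left(-2\right) = \frac{68}{35}$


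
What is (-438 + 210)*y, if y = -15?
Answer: 3420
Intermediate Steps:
(-438 + 210)*y = (-438 + 210)*(-15) = -228*(-15) = 3420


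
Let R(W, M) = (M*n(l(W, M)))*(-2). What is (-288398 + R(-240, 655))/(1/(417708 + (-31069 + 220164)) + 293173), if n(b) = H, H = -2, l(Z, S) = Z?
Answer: -86705473867/88949127960 ≈ -0.97478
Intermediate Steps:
n(b) = -2
R(W, M) = 4*M (R(W, M) = (M*(-2))*(-2) = -2*M*(-2) = 4*M)
(-288398 + R(-240, 655))/(1/(417708 + (-31069 + 220164)) + 293173) = (-288398 + 4*655)/(1/(417708 + (-31069 + 220164)) + 293173) = (-288398 + 2620)/(1/(417708 + 189095) + 293173) = -285778/(1/606803 + 293173) = -285778/177898255920/606803 = -285778*606803/177898255920 = -86705473867/88949127960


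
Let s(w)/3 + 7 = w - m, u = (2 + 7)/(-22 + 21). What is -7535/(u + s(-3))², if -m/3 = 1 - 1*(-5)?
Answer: -1507/45 ≈ -33.489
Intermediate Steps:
m = -18 (m = -3*(1 - 1*(-5)) = -3*(1 + 5) = -3*6 = -18)
u = -9 (u = 9/(-1) = 9*(-1) = -9)
s(w) = 33 + 3*w (s(w) = -21 + 3*(w - 1*(-18)) = -21 + 3*(w + 18) = -21 + 3*(18 + w) = -21 + (54 + 3*w) = 33 + 3*w)
-7535/(u + s(-3))² = -7535/(-9 + (33 + 3*(-3)))² = -7535/(-9 + (33 - 9))² = -7535/(-9 + 24)² = -7535/(15²) = -7535/225 = -7535*1/225 = -1507/45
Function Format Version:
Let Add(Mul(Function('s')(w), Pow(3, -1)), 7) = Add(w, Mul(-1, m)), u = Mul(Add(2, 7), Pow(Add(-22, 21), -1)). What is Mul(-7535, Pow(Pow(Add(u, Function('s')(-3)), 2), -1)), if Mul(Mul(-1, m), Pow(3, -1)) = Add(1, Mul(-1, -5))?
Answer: Rational(-1507, 45) ≈ -33.489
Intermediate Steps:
m = -18 (m = Mul(-3, Add(1, Mul(-1, -5))) = Mul(-3, Add(1, 5)) = Mul(-3, 6) = -18)
u = -9 (u = Mul(9, Pow(-1, -1)) = Mul(9, -1) = -9)
Function('s')(w) = Add(33, Mul(3, w)) (Function('s')(w) = Add(-21, Mul(3, Add(w, Mul(-1, -18)))) = Add(-21, Mul(3, Add(w, 18))) = Add(-21, Mul(3, Add(18, w))) = Add(-21, Add(54, Mul(3, w))) = Add(33, Mul(3, w)))
Mul(-7535, Pow(Pow(Add(u, Function('s')(-3)), 2), -1)) = Mul(-7535, Pow(Pow(Add(-9, Add(33, Mul(3, -3))), 2), -1)) = Mul(-7535, Pow(Pow(Add(-9, Add(33, -9)), 2), -1)) = Mul(-7535, Pow(Pow(Add(-9, 24), 2), -1)) = Mul(-7535, Pow(Pow(15, 2), -1)) = Mul(-7535, Pow(225, -1)) = Mul(-7535, Rational(1, 225)) = Rational(-1507, 45)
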